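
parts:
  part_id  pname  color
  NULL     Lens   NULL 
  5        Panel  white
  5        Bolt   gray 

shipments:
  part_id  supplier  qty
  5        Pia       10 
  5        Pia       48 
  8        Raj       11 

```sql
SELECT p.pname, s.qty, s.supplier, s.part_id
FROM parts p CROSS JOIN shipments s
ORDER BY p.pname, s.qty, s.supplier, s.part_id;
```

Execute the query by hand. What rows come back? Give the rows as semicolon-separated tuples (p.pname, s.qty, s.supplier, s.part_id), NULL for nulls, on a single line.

(Bolt, 10, Pia, 5); (Bolt, 11, Raj, 8); (Bolt, 48, Pia, 5); (Lens, 10, Pia, 5); (Lens, 11, Raj, 8); (Lens, 48, Pia, 5); (Panel, 10, Pia, 5); (Panel, 11, Raj, 8); (Panel, 48, Pia, 5)

CROSS JOIN pairs every row of `parts` with every row of `shipments`: 3 × 3 = 9 rows.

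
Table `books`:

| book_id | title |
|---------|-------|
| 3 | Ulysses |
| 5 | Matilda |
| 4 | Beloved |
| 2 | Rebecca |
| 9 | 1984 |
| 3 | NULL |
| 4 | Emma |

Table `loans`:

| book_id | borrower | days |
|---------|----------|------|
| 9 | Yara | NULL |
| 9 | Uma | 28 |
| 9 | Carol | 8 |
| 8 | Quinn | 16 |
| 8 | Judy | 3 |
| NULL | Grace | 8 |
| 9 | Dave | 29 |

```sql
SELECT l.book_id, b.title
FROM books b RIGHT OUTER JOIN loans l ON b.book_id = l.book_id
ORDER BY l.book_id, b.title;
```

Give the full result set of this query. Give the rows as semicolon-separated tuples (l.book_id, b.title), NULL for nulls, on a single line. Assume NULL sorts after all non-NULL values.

RIGHT JOIN keeps every row from `loans`; unmatched rows get NULL for `books`'s columns.
Matching on b.book_id = l.book_id. A NULL in a compared column never satisfies the condition.
- b[0] book_id=3 → no match.
- b[1] book_id=5 → no match.
- b[2] book_id=4 → no match.
- b[3] book_id=2 → no match.
- b[4] book_id=9 → 4 match(es) in l → 4 row(s).
- b[5] book_id=3 → no match.
- b[6] book_id=4 → no match.
- plus 3 unmatched l row(s), each kept with NULL b columns.
After projecting and ordering:
l.book_id | b.title
8 | NULL
8 | NULL
9 | 1984
9 | 1984
9 | 1984
9 | 1984
NULL | NULL

(8, NULL); (8, NULL); (9, 1984); (9, 1984); (9, 1984); (9, 1984); (NULL, NULL)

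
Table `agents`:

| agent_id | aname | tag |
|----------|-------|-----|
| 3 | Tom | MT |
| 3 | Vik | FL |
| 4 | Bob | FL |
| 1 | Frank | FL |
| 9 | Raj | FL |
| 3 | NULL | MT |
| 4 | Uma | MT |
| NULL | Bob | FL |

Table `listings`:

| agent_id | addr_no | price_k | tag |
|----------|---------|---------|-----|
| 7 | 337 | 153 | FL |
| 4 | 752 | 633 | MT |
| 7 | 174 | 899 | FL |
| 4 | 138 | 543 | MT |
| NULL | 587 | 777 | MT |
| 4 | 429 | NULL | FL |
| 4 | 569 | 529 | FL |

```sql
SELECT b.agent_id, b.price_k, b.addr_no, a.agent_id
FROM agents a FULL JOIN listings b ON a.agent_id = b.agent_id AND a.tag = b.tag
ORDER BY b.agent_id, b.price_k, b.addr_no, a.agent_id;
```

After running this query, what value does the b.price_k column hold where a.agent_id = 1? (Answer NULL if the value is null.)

FULL OUTER JOIN keeps every row from both sides; unmatched rows get NULL for the other side's columns.
Matching on a.agent_id = b.agent_id AND a.tag = b.tag. A NULL in a compared column never satisfies the condition.
- a row (agent_id=3, tag=MT): no match → kept, b columns NULL.
- a row (agent_id=3, tag=FL): no match → kept, b columns NULL.
- a row (agent_id=4, tag=FL): matches 2 b row(s) → 2 output row(s).
- a row (agent_id=1, tag=FL): no match → kept, b columns NULL.
- a row (agent_id=9, tag=FL): no match → kept, b columns NULL.
- a row (agent_id=3, tag=MT): no match → kept, b columns NULL.
- a row (agent_id=4, tag=MT): matches 2 b row(s) → 2 output row(s).
- a row (agent_id=NULL, tag=FL): no match → kept, b columns NULL.
- 3 row(s) from b found no a partner → padded with NULL.

NULL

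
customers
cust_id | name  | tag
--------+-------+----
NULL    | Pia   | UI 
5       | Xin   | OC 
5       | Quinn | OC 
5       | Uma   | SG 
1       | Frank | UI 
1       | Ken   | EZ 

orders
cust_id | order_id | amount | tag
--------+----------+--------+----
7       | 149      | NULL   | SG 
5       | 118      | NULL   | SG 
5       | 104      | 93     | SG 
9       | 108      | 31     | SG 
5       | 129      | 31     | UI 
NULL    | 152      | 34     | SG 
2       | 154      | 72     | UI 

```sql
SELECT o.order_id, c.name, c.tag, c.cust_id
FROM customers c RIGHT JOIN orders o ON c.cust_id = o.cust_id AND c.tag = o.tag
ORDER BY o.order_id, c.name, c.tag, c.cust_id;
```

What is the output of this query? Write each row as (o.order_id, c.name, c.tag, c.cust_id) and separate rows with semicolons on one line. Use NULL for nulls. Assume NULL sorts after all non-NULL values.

(104, Uma, SG, 5); (108, NULL, NULL, NULL); (118, Uma, SG, 5); (129, NULL, NULL, NULL); (149, NULL, NULL, NULL); (152, NULL, NULL, NULL); (154, NULL, NULL, NULL)

RIGHT JOIN keeps every row from `orders`; unmatched rows get NULL for `customers`'s columns.
Matching on c.cust_id = o.cust_id AND c.tag = o.tag. A NULL in a compared column never satisfies the condition.
Matched pairs: 2; unmatched o rows kept: 5.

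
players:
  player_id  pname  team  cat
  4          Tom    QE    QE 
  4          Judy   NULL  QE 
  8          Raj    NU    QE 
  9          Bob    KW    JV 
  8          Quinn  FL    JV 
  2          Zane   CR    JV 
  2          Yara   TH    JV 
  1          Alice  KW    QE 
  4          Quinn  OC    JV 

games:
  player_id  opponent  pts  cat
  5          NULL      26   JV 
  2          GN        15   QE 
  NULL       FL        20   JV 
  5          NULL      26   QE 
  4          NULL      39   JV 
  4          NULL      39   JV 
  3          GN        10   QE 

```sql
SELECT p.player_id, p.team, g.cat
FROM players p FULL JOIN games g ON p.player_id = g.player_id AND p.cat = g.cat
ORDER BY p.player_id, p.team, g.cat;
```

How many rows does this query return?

15

FULL OUTER JOIN keeps every row from both sides; unmatched rows get NULL for the other side's columns.
Matching on p.player_id = g.player_id AND p.cat = g.cat. A NULL in a compared column never satisfies the condition.
Matched pairs: 2; unmatched p rows kept: 8; unmatched g rows kept: 5.
Total: 2 matched + 13 padded = 15 rows.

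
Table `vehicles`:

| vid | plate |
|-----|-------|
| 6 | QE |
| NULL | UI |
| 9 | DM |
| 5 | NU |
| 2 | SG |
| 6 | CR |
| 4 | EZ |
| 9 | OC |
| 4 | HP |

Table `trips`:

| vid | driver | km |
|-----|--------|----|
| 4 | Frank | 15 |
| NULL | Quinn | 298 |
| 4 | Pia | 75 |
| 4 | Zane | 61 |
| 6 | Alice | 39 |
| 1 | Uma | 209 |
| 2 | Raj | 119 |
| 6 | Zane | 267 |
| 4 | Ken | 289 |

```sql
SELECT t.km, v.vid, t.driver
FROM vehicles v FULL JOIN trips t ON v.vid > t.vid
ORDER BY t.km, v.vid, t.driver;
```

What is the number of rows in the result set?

FULL OUTER JOIN keeps every row from both sides; unmatched rows get NULL for the other side's columns.
Matching on v.vid > t.vid. A NULL in a compared column never satisfies the condition.
Matched pairs: 39; unmatched v rows kept: 1; unmatched t rows kept: 1.
Total: 39 matched + 2 padded = 41 rows.

41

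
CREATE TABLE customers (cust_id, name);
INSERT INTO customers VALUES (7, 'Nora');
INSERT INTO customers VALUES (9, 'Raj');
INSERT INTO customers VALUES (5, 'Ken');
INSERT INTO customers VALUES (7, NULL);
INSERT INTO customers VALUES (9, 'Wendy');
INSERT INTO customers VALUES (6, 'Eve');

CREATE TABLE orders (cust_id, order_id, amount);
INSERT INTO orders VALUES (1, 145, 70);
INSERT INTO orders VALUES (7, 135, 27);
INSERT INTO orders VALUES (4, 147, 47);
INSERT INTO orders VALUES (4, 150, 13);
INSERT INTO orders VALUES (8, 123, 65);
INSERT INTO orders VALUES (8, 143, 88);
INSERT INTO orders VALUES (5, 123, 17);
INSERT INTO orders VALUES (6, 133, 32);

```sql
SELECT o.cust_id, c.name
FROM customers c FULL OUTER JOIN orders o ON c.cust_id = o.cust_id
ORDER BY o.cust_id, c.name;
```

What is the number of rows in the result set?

11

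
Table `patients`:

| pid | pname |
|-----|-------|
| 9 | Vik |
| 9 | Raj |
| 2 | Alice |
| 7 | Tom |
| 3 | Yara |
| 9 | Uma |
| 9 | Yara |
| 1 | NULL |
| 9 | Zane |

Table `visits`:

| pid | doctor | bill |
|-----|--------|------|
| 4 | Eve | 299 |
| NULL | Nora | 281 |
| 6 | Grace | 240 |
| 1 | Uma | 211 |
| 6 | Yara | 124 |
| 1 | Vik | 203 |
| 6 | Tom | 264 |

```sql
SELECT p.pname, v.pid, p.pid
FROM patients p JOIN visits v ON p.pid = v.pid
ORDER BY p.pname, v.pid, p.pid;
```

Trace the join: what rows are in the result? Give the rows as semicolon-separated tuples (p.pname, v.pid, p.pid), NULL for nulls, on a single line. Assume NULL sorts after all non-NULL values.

INNER JOIN keeps only pairs where the ON condition holds.
Matching on p.pid = v.pid. A NULL in a compared column never satisfies the condition.
- p (pid=9) has no partner → excluded.
- p (pid=9) has no partner → excluded.
- p (pid=2) has no partner → excluded.
- p (pid=7) has no partner → excluded.
- p (pid=3) has no partner → excluded.
- p (pid=9) has no partner → excluded.
- p (pid=9) has no partner → excluded.
- p (pid=1) pairs with 2 row(s) of v.
- p (pid=9) has no partner → excluded.
After projecting and ordering:
p.pname | v.pid | p.pid
NULL | 1 | 1
NULL | 1 | 1

(NULL, 1, 1); (NULL, 1, 1)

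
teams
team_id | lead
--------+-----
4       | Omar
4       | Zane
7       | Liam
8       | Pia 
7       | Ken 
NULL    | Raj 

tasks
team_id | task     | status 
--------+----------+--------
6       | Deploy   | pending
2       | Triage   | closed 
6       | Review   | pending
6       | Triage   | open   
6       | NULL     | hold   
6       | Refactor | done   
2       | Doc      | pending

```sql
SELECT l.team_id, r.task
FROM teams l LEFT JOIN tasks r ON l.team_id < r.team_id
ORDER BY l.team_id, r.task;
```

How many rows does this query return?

14

LEFT JOIN keeps every row from `teams`; unmatched rows get NULL for `tasks`'s columns.
Matching on l.team_id < r.team_id. A NULL in a compared column never satisfies the condition.
- l row (team_id=4): matches 5 r row(s) → 5 output row(s).
- l row (team_id=4): matches 5 r row(s) → 5 output row(s).
- l row (team_id=7): no match → kept, r columns NULL.
- l row (team_id=8): no match → kept, r columns NULL.
- l row (team_id=7): no match → kept, r columns NULL.
- l row (team_id=NULL): no match → kept, r columns NULL.
Total: 10 matched + 4 padded = 14 rows.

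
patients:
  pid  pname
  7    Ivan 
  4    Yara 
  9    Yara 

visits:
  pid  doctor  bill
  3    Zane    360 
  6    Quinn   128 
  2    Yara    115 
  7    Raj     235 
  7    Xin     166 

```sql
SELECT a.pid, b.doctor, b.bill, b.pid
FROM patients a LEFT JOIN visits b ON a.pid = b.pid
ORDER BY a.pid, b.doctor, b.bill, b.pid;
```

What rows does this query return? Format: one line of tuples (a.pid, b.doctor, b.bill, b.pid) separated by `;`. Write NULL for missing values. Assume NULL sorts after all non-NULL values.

LEFT JOIN keeps every row from `patients`; unmatched rows get NULL for `visits`'s columns.
Matching on a.pid = b.pid.
Matched pairs: 2; unmatched a rows kept: 2.

(4, NULL, NULL, NULL); (7, Raj, 235, 7); (7, Xin, 166, 7); (9, NULL, NULL, NULL)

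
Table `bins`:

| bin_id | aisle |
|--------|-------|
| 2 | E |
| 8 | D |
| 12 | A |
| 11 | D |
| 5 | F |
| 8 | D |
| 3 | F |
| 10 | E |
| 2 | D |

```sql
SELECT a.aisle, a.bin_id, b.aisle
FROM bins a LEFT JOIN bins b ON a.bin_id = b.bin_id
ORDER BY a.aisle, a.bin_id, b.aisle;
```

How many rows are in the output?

13

LEFT JOIN keeps every row from `bins a`; unmatched rows get NULL for `bins b`'s columns.
Matching on a.bin_id = b.bin_id.
- a[0] bin_id=2 → 2 match(es) in b → 2 row(s).
- a[1] bin_id=8 → 2 match(es) in b → 2 row(s).
- a[2] bin_id=12 → 1 match(es) in b → 1 row(s).
- a[3] bin_id=11 → 1 match(es) in b → 1 row(s).
- a[4] bin_id=5 → 1 match(es) in b → 1 row(s).
- a[5] bin_id=8 → 2 match(es) in b → 2 row(s).
- a[6] bin_id=3 → 1 match(es) in b → 1 row(s).
- a[7] bin_id=10 → 1 match(es) in b → 1 row(s).
- a[8] bin_id=2 → 2 match(es) in b → 2 row(s).
Total: 13 rows.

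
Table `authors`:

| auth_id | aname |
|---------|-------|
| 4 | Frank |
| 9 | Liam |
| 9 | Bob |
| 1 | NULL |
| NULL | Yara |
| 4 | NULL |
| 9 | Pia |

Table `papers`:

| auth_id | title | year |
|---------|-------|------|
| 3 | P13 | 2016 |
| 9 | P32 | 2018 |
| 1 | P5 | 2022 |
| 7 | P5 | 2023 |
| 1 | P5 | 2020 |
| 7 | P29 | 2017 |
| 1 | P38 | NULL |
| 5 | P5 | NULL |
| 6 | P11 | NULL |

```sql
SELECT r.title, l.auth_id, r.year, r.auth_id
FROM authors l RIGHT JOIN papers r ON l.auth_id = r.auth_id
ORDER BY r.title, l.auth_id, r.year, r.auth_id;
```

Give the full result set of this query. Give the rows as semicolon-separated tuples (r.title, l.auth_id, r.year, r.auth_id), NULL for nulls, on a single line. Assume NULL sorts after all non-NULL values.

RIGHT JOIN keeps every row from `papers`; unmatched rows get NULL for `authors`'s columns.
Matching on l.auth_id = r.auth_id. A NULL in a compared column never satisfies the condition.
Matched pairs: 6; unmatched r rows kept: 5.

(P11, NULL, NULL, 6); (P13, NULL, 2016, 3); (P29, NULL, 2017, 7); (P32, 9, 2018, 9); (P32, 9, 2018, 9); (P32, 9, 2018, 9); (P38, 1, NULL, 1); (P5, 1, 2020, 1); (P5, 1, 2022, 1); (P5, NULL, 2023, 7); (P5, NULL, NULL, 5)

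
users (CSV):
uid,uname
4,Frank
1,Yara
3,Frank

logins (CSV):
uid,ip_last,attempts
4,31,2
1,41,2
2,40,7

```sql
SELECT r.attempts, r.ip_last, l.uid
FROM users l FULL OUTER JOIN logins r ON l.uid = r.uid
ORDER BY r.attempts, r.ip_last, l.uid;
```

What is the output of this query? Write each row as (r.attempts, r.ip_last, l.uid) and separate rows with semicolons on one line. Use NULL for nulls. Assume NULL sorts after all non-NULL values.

(2, 31, 4); (2, 41, 1); (7, 40, NULL); (NULL, NULL, 3)

FULL OUTER JOIN keeps every row from both sides; unmatched rows get NULL for the other side's columns.
Matching on l.uid = r.uid.
Matched pairs: 2; unmatched l rows kept: 1; unmatched r rows kept: 1.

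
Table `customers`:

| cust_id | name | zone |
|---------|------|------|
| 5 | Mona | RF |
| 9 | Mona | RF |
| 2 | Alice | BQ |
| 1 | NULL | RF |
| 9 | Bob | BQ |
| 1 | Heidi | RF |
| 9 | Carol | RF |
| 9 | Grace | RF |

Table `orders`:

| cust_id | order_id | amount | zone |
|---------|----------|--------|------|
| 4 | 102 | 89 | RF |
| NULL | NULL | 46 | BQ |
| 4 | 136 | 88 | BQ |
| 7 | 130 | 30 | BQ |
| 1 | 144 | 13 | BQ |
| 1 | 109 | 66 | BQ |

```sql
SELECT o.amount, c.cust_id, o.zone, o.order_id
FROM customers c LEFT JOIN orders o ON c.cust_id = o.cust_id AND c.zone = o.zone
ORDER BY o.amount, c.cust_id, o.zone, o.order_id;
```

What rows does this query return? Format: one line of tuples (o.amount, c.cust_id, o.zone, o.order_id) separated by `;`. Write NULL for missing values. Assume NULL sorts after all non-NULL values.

(NULL, 1, NULL, NULL); (NULL, 1, NULL, NULL); (NULL, 2, NULL, NULL); (NULL, 5, NULL, NULL); (NULL, 9, NULL, NULL); (NULL, 9, NULL, NULL); (NULL, 9, NULL, NULL); (NULL, 9, NULL, NULL)

LEFT JOIN keeps every row from `customers`; unmatched rows get NULL for `orders`'s columns.
Matching on c.cust_id = o.cust_id AND c.zone = o.zone. A NULL in a compared column never satisfies the condition.
- c[0] cust_id=5, zone=RF → no match; kept with NULLs on the o side.
- c[1] cust_id=9, zone=RF → no match; kept with NULLs on the o side.
- c[2] cust_id=2, zone=BQ → no match; kept with NULLs on the o side.
- c[3] cust_id=1, zone=RF → no match; kept with NULLs on the o side.
- c[4] cust_id=9, zone=BQ → no match; kept with NULLs on the o side.
- c[5] cust_id=1, zone=RF → no match; kept with NULLs on the o side.
- c[6] cust_id=9, zone=RF → no match; kept with NULLs on the o side.
- c[7] cust_id=9, zone=RF → no match; kept with NULLs on the o side.
After projecting and ordering:
o.amount | c.cust_id | o.zone | o.order_id
NULL | 1 | NULL | NULL
NULL | 1 | NULL | NULL
NULL | 2 | NULL | NULL
NULL | 5 | NULL | NULL
NULL | 9 | NULL | NULL
NULL | 9 | NULL | NULL
NULL | 9 | NULL | NULL
NULL | 9 | NULL | NULL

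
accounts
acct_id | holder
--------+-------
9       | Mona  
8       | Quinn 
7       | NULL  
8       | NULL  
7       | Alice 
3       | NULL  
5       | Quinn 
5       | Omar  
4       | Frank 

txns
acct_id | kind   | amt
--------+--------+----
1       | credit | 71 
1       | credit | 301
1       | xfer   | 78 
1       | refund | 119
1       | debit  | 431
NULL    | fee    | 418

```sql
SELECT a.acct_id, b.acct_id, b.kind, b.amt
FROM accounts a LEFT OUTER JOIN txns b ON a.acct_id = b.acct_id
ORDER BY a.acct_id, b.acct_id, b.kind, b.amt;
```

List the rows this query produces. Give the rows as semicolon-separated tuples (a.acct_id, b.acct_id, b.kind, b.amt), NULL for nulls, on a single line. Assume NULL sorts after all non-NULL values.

LEFT JOIN keeps every row from `accounts`; unmatched rows get NULL for `txns`'s columns.
Matching on a.acct_id = b.acct_id. A NULL in a compared column never satisfies the condition.
Matched pairs: 0; unmatched a rows kept: 9.

(3, NULL, NULL, NULL); (4, NULL, NULL, NULL); (5, NULL, NULL, NULL); (5, NULL, NULL, NULL); (7, NULL, NULL, NULL); (7, NULL, NULL, NULL); (8, NULL, NULL, NULL); (8, NULL, NULL, NULL); (9, NULL, NULL, NULL)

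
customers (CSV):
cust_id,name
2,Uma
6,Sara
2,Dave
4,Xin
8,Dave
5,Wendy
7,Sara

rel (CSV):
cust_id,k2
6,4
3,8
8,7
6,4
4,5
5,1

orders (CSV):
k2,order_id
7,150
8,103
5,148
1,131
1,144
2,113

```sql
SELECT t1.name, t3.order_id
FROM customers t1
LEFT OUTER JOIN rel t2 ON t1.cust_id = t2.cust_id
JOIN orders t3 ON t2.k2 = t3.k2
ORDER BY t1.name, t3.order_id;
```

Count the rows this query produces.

Evaluate left to right. First `customers t1 LEFT JOIN rel t2` on cust_id: 8 row(s).
Then INNER JOIN `orders t3` on k2: keep only rows whose t2.k2 appears in t3.
Result: 4 row(s).

4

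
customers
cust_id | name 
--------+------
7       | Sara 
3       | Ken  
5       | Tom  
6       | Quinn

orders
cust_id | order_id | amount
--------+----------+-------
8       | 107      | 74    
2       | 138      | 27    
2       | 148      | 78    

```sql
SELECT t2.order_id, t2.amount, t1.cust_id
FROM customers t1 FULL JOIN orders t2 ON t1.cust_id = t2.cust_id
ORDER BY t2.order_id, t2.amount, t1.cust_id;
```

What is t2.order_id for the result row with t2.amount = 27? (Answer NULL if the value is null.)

FULL OUTER JOIN keeps every row from both sides; unmatched rows get NULL for the other side's columns.
Matching on t1.cust_id = t2.cust_id.
- t1[0] cust_id=7 → no match; kept with NULLs on the t2 side.
- t1[1] cust_id=3 → no match; kept with NULLs on the t2 side.
- t1[2] cust_id=5 → no match; kept with NULLs on the t2 side.
- t1[3] cust_id=6 → no match; kept with NULLs on the t2 side.
- 3 row(s) from t2 found no t1 partner → padded with NULL.

138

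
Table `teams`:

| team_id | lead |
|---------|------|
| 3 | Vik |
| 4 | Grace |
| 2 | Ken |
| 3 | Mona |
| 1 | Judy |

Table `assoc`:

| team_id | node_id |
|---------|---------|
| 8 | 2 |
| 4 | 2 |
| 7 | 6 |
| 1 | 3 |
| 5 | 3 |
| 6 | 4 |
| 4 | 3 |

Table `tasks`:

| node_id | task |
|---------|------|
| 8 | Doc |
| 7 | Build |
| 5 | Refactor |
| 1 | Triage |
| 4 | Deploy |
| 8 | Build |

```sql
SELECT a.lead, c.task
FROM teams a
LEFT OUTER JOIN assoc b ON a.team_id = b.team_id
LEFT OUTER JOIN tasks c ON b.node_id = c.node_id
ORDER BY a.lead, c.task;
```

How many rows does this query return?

Evaluate left to right. First `teams a LEFT JOIN assoc b` on team_id: 6 row(s).
Then LEFT JOIN `tasks c` on node_id: each of those 6 rows is kept; rows whose b.node_id has no match in c get NULL for c's columns.
Result: 6 row(s).

6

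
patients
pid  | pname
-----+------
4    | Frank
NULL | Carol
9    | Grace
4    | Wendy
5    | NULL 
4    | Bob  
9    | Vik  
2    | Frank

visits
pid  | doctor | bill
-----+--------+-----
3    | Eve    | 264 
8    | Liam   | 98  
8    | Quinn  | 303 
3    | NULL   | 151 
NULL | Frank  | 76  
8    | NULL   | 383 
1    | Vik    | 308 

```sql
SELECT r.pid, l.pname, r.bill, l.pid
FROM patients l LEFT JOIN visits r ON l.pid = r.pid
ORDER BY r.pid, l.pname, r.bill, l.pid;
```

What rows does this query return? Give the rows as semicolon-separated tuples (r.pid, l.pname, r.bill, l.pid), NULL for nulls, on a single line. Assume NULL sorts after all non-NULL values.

(NULL, Bob, NULL, 4); (NULL, Carol, NULL, NULL); (NULL, Frank, NULL, 2); (NULL, Frank, NULL, 4); (NULL, Grace, NULL, 9); (NULL, Vik, NULL, 9); (NULL, Wendy, NULL, 4); (NULL, NULL, NULL, 5)

LEFT JOIN keeps every row from `patients`; unmatched rows get NULL for `visits`'s columns.
Matching on l.pid = r.pid. A NULL in a compared column never satisfies the condition.
- l[0] pid=4 → no match; kept with NULLs on the r side.
- l[1] pid=NULL → no match; kept with NULLs on the r side.
- l[2] pid=9 → no match; kept with NULLs on the r side.
- l[3] pid=4 → no match; kept with NULLs on the r side.
- l[4] pid=5 → no match; kept with NULLs on the r side.
- l[5] pid=4 → no match; kept with NULLs on the r side.
- l[6] pid=9 → no match; kept with NULLs on the r side.
- l[7] pid=2 → no match; kept with NULLs on the r side.
After projecting and ordering:
r.pid | l.pname | r.bill | l.pid
NULL | Bob | NULL | 4
NULL | Carol | NULL | NULL
NULL | Frank | NULL | 2
NULL | Frank | NULL | 4
NULL | Grace | NULL | 9
NULL | Vik | NULL | 9
NULL | Wendy | NULL | 4
NULL | NULL | NULL | 5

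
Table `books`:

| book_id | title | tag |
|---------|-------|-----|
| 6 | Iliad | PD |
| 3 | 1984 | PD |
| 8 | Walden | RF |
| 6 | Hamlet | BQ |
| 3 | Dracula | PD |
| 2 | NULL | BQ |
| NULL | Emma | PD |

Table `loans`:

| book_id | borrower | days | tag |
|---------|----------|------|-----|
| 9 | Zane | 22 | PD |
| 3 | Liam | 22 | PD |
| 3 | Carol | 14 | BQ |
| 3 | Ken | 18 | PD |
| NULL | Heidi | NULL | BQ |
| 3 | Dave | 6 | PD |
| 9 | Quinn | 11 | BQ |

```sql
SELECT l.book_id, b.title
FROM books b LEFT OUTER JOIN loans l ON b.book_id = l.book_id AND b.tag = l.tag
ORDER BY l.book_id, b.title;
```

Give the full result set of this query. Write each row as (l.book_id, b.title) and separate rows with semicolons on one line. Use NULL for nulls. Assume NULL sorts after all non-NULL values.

LEFT JOIN keeps every row from `books`; unmatched rows get NULL for `loans`'s columns.
Matching on b.book_id = l.book_id AND b.tag = l.tag. A NULL in a compared column never satisfies the condition.
Matched pairs: 6; unmatched b rows kept: 5.

(3, 1984); (3, 1984); (3, 1984); (3, Dracula); (3, Dracula); (3, Dracula); (NULL, Emma); (NULL, Hamlet); (NULL, Iliad); (NULL, Walden); (NULL, NULL)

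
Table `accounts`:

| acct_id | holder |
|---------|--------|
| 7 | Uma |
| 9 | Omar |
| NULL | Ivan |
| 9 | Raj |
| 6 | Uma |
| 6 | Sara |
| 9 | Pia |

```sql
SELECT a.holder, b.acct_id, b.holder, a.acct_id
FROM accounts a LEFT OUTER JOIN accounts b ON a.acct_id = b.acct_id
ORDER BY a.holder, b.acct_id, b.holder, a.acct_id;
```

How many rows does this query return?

LEFT JOIN keeps every row from `accounts a`; unmatched rows get NULL for `accounts b`'s columns.
Matching on a.acct_id = b.acct_id. A NULL in a compared column never satisfies the condition.
Matched pairs: 14; unmatched a rows kept: 1.
Total: 14 matched + 1 padded = 15 rows.

15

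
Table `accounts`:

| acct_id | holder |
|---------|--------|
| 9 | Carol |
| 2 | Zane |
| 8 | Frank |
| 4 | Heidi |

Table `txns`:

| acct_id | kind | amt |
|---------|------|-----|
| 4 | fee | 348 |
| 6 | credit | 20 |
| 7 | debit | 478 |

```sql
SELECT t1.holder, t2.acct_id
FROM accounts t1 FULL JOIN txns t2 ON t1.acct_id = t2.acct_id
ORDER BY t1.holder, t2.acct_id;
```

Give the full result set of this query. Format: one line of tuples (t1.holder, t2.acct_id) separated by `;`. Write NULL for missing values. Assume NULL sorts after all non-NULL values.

(Carol, NULL); (Frank, NULL); (Heidi, 4); (Zane, NULL); (NULL, 6); (NULL, 7)

FULL OUTER JOIN keeps every row from both sides; unmatched rows get NULL for the other side's columns.
Matching on t1.acct_id = t2.acct_id.
- acct_id=9: no t2 row matches, row kept with t2 columns NULL.
- acct_id=2: no t2 row matches, row kept with t2 columns NULL.
- acct_id=8: no t2 row matches, row kept with t2 columns NULL.
- acct_id=4: 1 matching t2 row(s), so 1 row(s) emitted.
- plus 2 unmatched t2 row(s), each kept with NULL t1 columns.
After projecting and ordering:
t1.holder | t2.acct_id
Carol | NULL
Frank | NULL
Heidi | 4
Zane | NULL
NULL | 6
NULL | 7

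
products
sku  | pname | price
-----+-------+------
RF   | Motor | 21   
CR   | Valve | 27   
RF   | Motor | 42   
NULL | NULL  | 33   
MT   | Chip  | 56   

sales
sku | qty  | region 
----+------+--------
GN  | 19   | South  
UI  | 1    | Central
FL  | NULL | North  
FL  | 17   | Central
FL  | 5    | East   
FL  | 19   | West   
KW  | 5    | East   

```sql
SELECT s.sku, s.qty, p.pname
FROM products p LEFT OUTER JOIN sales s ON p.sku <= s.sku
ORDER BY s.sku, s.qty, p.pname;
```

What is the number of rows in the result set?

11

LEFT JOIN keeps every row from `products`; unmatched rows get NULL for `sales`'s columns.
Matching on p.sku <= s.sku. A NULL in a compared column never satisfies the condition.
- p (sku=RF) pairs with 1 row(s) of s.
- p (sku=CR) pairs with 7 row(s) of s.
- p (sku=RF) pairs with 1 row(s) of s.
- p (sku=NULL) has no partner → padded with NULL.
- p (sku=MT) pairs with 1 row(s) of s.
Total: 10 matched + 1 padded = 11 rows.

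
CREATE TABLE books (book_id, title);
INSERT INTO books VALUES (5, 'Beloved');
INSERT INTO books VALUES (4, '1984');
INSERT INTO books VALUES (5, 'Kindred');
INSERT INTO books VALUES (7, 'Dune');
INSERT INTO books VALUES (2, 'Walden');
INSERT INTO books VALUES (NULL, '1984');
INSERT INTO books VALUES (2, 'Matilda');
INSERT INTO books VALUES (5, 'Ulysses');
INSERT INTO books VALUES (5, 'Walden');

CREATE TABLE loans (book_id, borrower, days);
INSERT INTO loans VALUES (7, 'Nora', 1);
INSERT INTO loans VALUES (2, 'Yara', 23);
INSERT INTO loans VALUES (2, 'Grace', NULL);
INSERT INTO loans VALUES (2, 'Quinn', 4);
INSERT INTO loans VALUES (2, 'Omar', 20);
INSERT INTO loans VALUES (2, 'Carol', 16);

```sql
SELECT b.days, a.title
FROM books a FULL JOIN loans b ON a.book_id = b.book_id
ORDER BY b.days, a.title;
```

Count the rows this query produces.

FULL OUTER JOIN keeps every row from both sides; unmatched rows get NULL for the other side's columns.
Matching on a.book_id = b.book_id. A NULL in a compared column never satisfies the condition.
- a[0] book_id=5 → no match; kept with NULLs on the b side.
- a[1] book_id=4 → no match; kept with NULLs on the b side.
- a[2] book_id=5 → no match; kept with NULLs on the b side.
- a[3] book_id=7 → 1 match(es) in b → 1 row(s).
- a[4] book_id=2 → 5 match(es) in b → 5 row(s).
- a[5] book_id=NULL → no match; kept with NULLs on the b side.
- a[6] book_id=2 → 5 match(es) in b → 5 row(s).
- a[7] book_id=5 → no match; kept with NULLs on the b side.
- a[8] book_id=5 → no match; kept with NULLs on the b side.
Total: 11 matched + 6 padded = 17 rows.

17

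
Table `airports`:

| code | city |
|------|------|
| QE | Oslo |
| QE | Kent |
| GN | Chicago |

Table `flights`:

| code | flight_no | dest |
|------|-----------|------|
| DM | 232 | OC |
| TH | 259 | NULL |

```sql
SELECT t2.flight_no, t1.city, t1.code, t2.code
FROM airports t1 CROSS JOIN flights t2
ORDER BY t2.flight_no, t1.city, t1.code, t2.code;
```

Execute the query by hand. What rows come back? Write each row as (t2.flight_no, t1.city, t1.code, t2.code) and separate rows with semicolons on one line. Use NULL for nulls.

(232, Chicago, GN, DM); (232, Kent, QE, DM); (232, Oslo, QE, DM); (259, Chicago, GN, TH); (259, Kent, QE, TH); (259, Oslo, QE, TH)

CROSS JOIN pairs every row of `airports` with every row of `flights`: 3 × 2 = 6 rows.
After projecting and ordering:
t2.flight_no | t1.city | t1.code | t2.code
232 | Chicago | GN | DM
232 | Kent | QE | DM
232 | Oslo | QE | DM
259 | Chicago | GN | TH
259 | Kent | QE | TH
259 | Oslo | QE | TH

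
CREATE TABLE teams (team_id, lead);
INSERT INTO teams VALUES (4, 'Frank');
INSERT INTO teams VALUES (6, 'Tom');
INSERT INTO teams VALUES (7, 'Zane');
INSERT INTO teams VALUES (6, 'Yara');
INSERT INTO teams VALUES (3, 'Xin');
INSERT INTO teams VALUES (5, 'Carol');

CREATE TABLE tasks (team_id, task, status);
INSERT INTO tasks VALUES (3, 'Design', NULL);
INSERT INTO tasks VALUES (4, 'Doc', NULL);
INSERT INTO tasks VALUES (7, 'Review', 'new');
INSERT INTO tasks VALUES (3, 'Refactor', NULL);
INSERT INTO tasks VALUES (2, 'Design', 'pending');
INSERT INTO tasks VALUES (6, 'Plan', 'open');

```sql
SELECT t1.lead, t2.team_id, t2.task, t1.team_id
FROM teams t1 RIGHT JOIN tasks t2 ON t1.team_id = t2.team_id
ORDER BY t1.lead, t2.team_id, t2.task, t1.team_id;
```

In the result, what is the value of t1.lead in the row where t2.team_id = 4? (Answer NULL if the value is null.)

RIGHT JOIN keeps every row from `tasks`; unmatched rows get NULL for `teams`'s columns.
Matching on t1.team_id = t2.team_id.
Matched pairs: 6; unmatched t2 rows kept: 1.

Frank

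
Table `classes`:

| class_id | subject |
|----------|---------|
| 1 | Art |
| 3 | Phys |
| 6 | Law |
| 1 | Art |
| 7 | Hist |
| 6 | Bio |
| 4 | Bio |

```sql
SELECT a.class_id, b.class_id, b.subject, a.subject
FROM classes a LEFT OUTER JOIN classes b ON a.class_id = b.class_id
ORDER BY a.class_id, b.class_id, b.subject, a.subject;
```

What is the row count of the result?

11

LEFT JOIN keeps every row from `classes a`; unmatched rows get NULL for `classes b`'s columns.
Matching on a.class_id = b.class_id.
- a row (class_id=1): matches 2 b row(s) → 2 output row(s).
- a row (class_id=3): matches 1 b row(s) → 1 output row(s).
- a row (class_id=6): matches 2 b row(s) → 2 output row(s).
- a row (class_id=1): matches 2 b row(s) → 2 output row(s).
- a row (class_id=7): matches 1 b row(s) → 1 output row(s).
- a row (class_id=6): matches 2 b row(s) → 2 output row(s).
- a row (class_id=4): matches 1 b row(s) → 1 output row(s).
Total: 11 rows.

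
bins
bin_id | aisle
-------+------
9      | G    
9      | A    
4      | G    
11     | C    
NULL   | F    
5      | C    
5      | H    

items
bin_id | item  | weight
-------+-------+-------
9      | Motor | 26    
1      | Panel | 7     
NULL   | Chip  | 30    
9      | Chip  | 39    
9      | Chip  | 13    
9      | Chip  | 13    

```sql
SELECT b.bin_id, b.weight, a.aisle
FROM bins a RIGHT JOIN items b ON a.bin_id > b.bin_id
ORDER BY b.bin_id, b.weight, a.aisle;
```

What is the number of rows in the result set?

RIGHT JOIN keeps every row from `items`; unmatched rows get NULL for `bins`'s columns.
Matching on a.bin_id > b.bin_id. A NULL in a compared column never satisfies the condition.
- bin_id=9: 1 matching b row(s), so 1 row(s) emitted.
- bin_id=9: 1 matching b row(s), so 1 row(s) emitted.
- bin_id=4: 1 matching b row(s), so 1 row(s) emitted.
- bin_id=11: 5 matching b row(s), so 5 row(s) emitted.
- bin_id=NULL: no matching b row.
- bin_id=5: 1 matching b row(s), so 1 row(s) emitted.
- bin_id=5: 1 matching b row(s), so 1 row(s) emitted.
- plus 1 unmatched b row(s), each kept with NULL a columns.
Total: 10 matched + 1 padded = 11 rows.

11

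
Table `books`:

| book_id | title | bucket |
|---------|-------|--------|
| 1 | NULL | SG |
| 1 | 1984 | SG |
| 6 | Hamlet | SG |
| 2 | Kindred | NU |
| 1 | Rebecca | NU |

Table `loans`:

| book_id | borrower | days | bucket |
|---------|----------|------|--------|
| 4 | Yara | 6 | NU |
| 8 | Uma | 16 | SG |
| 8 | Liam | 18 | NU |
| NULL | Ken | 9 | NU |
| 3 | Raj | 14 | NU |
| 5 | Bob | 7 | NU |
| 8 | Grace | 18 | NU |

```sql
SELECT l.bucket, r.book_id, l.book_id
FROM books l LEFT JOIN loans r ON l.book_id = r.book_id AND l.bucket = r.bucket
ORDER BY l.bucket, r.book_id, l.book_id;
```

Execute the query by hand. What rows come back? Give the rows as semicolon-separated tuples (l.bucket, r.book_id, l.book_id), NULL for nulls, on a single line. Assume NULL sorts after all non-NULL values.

LEFT JOIN keeps every row from `books`; unmatched rows get NULL for `loans`'s columns.
Matching on l.book_id = r.book_id AND l.bucket = r.bucket. A NULL in a compared column never satisfies the condition.
- book_id=1, bucket=SG: no r row matches, row kept with r columns NULL.
- book_id=1, bucket=SG: no r row matches, row kept with r columns NULL.
- book_id=6, bucket=SG: no r row matches, row kept with r columns NULL.
- book_id=2, bucket=NU: no r row matches, row kept with r columns NULL.
- book_id=1, bucket=NU: no r row matches, row kept with r columns NULL.
After projecting and ordering:
l.bucket | r.book_id | l.book_id
NU | NULL | 1
NU | NULL | 2
SG | NULL | 1
SG | NULL | 1
SG | NULL | 6

(NU, NULL, 1); (NU, NULL, 2); (SG, NULL, 1); (SG, NULL, 1); (SG, NULL, 6)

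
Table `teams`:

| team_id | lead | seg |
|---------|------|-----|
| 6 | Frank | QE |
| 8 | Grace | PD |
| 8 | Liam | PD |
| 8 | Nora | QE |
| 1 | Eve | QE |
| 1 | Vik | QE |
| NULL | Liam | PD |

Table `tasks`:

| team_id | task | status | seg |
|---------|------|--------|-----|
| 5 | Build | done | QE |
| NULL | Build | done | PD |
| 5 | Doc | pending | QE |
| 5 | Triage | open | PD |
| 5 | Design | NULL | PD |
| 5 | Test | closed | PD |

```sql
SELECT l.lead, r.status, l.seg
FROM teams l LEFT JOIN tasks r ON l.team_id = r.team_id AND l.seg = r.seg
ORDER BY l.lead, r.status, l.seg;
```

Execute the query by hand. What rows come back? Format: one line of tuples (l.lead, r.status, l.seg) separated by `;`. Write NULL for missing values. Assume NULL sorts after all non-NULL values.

(Eve, NULL, QE); (Frank, NULL, QE); (Grace, NULL, PD); (Liam, NULL, PD); (Liam, NULL, PD); (Nora, NULL, QE); (Vik, NULL, QE)

LEFT JOIN keeps every row from `teams`; unmatched rows get NULL for `tasks`'s columns.
Matching on l.team_id = r.team_id AND l.seg = r.seg. A NULL in a compared column never satisfies the condition.
- l[0] team_id=6, seg=QE → no match; kept with NULLs on the r side.
- l[1] team_id=8, seg=PD → no match; kept with NULLs on the r side.
- l[2] team_id=8, seg=PD → no match; kept with NULLs on the r side.
- l[3] team_id=8, seg=QE → no match; kept with NULLs on the r side.
- l[4] team_id=1, seg=QE → no match; kept with NULLs on the r side.
- l[5] team_id=1, seg=QE → no match; kept with NULLs on the r side.
- l[6] team_id=NULL, seg=PD → no match; kept with NULLs on the r side.
After projecting and ordering:
l.lead | r.status | l.seg
Eve | NULL | QE
Frank | NULL | QE
Grace | NULL | PD
Liam | NULL | PD
Liam | NULL | PD
Nora | NULL | QE
Vik | NULL | QE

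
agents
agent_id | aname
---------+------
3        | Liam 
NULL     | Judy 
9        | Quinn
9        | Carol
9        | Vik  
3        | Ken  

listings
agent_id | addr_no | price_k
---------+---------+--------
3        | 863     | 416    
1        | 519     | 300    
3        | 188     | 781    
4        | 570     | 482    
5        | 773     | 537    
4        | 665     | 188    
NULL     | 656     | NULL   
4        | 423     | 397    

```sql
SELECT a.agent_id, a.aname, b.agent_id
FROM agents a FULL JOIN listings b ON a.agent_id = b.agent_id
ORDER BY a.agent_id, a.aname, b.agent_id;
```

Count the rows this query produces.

14

FULL OUTER JOIN keeps every row from both sides; unmatched rows get NULL for the other side's columns.
Matching on a.agent_id = b.agent_id. A NULL in a compared column never satisfies the condition.
- agent_id=3: 2 matching b row(s), so 2 row(s) emitted.
- agent_id=NULL: no b row matches, row kept with b columns NULL.
- agent_id=9: no b row matches, row kept with b columns NULL.
- agent_id=9: no b row matches, row kept with b columns NULL.
- agent_id=9: no b row matches, row kept with b columns NULL.
- agent_id=3: 2 matching b row(s), so 2 row(s) emitted.
- 6 b row(s) had no a match → kept, a columns NULL.
Total: 4 matched + 10 padded = 14 rows.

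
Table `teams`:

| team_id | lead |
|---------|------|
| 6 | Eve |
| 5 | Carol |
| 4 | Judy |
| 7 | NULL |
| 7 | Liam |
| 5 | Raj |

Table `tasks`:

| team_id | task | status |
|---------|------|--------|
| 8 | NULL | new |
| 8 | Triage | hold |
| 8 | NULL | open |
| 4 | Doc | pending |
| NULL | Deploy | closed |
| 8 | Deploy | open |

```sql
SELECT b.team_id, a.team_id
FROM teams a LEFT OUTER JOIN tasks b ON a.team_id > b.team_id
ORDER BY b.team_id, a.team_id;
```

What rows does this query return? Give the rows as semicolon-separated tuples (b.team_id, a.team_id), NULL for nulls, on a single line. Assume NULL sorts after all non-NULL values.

LEFT JOIN keeps every row from `teams`; unmatched rows get NULL for `tasks`'s columns.
Matching on a.team_id > b.team_id. A NULL in a compared column never satisfies the condition.
Matched pairs: 5; unmatched a rows kept: 1.

(4, 5); (4, 5); (4, 6); (4, 7); (4, 7); (NULL, 4)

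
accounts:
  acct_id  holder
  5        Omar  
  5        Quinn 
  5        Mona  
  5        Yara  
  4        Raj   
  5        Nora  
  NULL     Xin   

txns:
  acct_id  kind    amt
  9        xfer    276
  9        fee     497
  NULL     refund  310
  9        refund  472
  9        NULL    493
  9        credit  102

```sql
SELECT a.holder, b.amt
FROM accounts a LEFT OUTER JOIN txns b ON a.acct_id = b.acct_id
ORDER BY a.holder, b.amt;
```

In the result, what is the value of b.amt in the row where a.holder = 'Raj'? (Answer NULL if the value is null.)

LEFT JOIN keeps every row from `accounts`; unmatched rows get NULL for `txns`'s columns.
Matching on a.acct_id = b.acct_id. A NULL in a compared column never satisfies the condition.
- acct_id=5: no b row matches, row kept with b columns NULL.
- acct_id=5: no b row matches, row kept with b columns NULL.
- acct_id=5: no b row matches, row kept with b columns NULL.
- acct_id=5: no b row matches, row kept with b columns NULL.
- acct_id=4: no b row matches, row kept with b columns NULL.
- acct_id=5: no b row matches, row kept with b columns NULL.
- acct_id=NULL: no b row matches, row kept with b columns NULL.

NULL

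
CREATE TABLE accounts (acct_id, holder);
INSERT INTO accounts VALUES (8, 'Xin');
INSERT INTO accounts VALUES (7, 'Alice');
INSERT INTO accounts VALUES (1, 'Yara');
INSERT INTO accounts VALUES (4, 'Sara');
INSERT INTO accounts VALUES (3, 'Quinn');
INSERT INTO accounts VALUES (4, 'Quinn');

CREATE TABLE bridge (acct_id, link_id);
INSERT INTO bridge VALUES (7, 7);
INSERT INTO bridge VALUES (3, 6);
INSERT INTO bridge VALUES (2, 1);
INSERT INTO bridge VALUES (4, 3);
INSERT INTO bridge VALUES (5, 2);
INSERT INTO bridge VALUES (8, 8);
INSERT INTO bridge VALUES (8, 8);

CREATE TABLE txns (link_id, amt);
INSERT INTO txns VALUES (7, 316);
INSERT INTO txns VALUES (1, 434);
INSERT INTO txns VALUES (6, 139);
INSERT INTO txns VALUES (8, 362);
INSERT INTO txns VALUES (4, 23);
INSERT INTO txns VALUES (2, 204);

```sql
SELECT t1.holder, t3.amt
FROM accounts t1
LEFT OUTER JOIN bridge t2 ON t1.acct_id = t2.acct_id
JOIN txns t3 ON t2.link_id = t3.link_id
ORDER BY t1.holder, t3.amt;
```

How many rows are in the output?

Evaluate left to right. First `accounts t1 LEFT JOIN bridge t2` on acct_id: 7 row(s).
Then INNER JOIN `txns t3` on link_id: keep only rows whose t2.link_id appears in t3.
Result: 4 row(s).

4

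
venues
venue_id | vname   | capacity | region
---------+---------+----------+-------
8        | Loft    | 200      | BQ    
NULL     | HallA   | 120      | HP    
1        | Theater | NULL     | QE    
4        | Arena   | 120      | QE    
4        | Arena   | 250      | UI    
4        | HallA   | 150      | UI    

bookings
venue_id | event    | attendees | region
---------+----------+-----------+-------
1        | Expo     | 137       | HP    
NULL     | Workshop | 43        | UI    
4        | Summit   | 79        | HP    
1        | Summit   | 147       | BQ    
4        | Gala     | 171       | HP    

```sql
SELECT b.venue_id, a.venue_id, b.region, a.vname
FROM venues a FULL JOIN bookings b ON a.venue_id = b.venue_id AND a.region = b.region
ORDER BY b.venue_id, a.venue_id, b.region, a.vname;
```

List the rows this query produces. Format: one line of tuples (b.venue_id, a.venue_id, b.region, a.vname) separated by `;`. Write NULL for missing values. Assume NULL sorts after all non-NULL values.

FULL OUTER JOIN keeps every row from both sides; unmatched rows get NULL for the other side's columns.
Matching on a.venue_id = b.venue_id AND a.region = b.region. A NULL in a compared column never satisfies the condition.
- a row (venue_id=8, region=BQ): no match → kept, b columns NULL.
- a row (venue_id=NULL, region=HP): no match → kept, b columns NULL.
- a row (venue_id=1, region=QE): no match → kept, b columns NULL.
- a row (venue_id=4, region=QE): no match → kept, b columns NULL.
- a row (venue_id=4, region=UI): no match → kept, b columns NULL.
- a row (venue_id=4, region=UI): no match → kept, b columns NULL.
- 5 b row(s) had no a match → kept, a columns NULL.

(1, NULL, BQ, NULL); (1, NULL, HP, NULL); (4, NULL, HP, NULL); (4, NULL, HP, NULL); (NULL, 1, NULL, Theater); (NULL, 4, NULL, Arena); (NULL, 4, NULL, Arena); (NULL, 4, NULL, HallA); (NULL, 8, NULL, Loft); (NULL, NULL, UI, NULL); (NULL, NULL, NULL, HallA)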